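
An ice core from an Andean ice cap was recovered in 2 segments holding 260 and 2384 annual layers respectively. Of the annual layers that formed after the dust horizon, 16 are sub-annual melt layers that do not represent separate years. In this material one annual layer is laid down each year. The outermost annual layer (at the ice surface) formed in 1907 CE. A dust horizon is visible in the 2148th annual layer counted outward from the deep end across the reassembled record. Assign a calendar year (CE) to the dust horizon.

Total annual layers = 260 + 2384 = 2644.
The dust horizon sits at annual layer 2148 from the deep end, so 2644 − 2148 = 496 annual layers formed after it.
Removing the 16 false annual layers leaves 496 − 16 = 480 true annual layers beyond the dust horizon.
1907 − 480 = 1427 CE.

1427 CE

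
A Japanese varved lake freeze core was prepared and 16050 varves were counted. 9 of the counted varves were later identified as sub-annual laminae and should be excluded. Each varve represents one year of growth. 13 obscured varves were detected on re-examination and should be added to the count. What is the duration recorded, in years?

16054 yr

True varve count = 16050 − 9 + 13 = 16054.
With a one-to-one varve periodicity this is 16054 years.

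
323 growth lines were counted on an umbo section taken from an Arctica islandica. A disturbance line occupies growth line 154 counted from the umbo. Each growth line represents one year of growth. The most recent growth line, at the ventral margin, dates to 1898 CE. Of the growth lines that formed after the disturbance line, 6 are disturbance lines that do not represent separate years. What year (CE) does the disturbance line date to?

Between growth line 154 and the ventral margin there are 323 − 154 = 169 growth lines.
169 − 6 false = 163 true growth lines after the disturbance line.
The growth line at the ventral margin is 1898 CE, so the disturbance line dates to 1898 − 163 = 1735 CE.

1735 CE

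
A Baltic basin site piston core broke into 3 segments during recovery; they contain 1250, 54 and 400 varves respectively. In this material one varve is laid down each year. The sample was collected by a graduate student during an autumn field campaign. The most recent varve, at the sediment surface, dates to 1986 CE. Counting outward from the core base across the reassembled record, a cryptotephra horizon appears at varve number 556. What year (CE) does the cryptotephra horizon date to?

Total varves = 1250 + 54 + 400 = 1704.
The cryptotephra horizon sits at varve 556 from the core base, so 1704 − 556 = 1148 varves formed after it.
Counting back 1148 years from 1986 CE places the cryptotephra horizon in 1986 − 1148 = 838 CE.

838 CE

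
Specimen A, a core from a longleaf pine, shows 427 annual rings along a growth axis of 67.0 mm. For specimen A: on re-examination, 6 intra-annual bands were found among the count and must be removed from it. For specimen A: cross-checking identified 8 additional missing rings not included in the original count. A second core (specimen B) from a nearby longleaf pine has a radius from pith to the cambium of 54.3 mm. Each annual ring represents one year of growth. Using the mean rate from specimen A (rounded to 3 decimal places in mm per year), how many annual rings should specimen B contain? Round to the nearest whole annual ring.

Specimen A: true annual ring count = 427 − 6 + 8 = 429.
A: Extension rate ≈ 67.0 / 429 = 0.156 mm per year.
B spans 54.3 / 0.156 = 348.08 years ≈ 348 annual rings.

348 annual rings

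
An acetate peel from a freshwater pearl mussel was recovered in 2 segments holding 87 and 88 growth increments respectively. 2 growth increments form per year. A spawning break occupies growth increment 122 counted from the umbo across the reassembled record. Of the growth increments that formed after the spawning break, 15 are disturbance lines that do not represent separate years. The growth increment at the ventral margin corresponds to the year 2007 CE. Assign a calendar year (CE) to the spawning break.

1988 CE

Total growth increments = 87 + 88 = 175.
175 − 122 = 53 growth increments lie beyond the spawning break toward the ventral margin.
53 − 15 false = 38 true growth increments after the spawning break.
Dividing by 2 growth increments per year: 38 / 2 = 19 years.
Counting back 19 years from 2007 CE places the spawning break in 2007 − 19 = 1988 CE.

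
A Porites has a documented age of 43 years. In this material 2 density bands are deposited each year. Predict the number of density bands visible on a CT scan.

86 density bands

With 2 density bands per year, 43 years would produce 43 × 2 = 86 density bands.
So 86 density bands should be present.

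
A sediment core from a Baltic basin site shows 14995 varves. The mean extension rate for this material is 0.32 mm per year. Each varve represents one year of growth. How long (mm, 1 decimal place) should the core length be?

4798.4 mm

The record spans 14995 years at 0.32 mm per year.
14995 years at 0.32 mm/year gives 0.32 × 14995 = 4798.4 mm.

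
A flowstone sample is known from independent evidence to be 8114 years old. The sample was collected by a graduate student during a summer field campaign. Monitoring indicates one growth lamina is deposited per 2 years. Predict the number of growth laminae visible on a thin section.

4057 growth laminae

At 2 years per growth lamina, 8114 / 2 = 4057 growth laminae are expected.
So 4057 growth laminae should be present.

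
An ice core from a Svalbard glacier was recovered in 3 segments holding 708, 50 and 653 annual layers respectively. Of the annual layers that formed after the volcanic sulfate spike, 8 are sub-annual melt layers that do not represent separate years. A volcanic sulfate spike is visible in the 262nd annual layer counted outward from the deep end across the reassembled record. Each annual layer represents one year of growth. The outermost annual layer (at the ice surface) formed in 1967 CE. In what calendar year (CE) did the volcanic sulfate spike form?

826 CE

Total annual layers = 708 + 50 + 653 = 1411.
1411 − 262 = 1149 annual layers lie beyond the volcanic sulfate spike toward the ice surface.
1149 − 8 false = 1141 true annual layers after the volcanic sulfate spike.
The annual layer at the ice surface is 1967 CE, so the volcanic sulfate spike dates to 1967 − 1141 = 826 CE.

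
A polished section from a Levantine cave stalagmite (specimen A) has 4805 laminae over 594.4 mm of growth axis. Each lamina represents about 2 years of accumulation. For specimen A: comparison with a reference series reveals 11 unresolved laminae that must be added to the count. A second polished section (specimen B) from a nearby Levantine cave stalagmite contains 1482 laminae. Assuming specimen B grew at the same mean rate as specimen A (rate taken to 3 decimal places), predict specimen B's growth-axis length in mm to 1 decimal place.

183.8 mm

Specimen A: correcting the raw count gives 4805 + 11 = 4816 true laminae.
Specimen A: multiplying by 2 years per lamina: 4816 × 2 = 9632 years.
A: 594.4 mm over 9632 years gives 594.4 / 9632 ≈ 0.062 mm per year.
Specimen B: multiplying by 2 years per lamina: 1482 × 2 = 2964 years. For B, 0.062 mm/year × 2964 years = 183.8 mm.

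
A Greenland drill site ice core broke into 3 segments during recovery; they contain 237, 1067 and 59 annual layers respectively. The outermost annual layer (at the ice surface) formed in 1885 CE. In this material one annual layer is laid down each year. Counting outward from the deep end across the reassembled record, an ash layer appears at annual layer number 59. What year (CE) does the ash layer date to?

581 CE

Total annual layers = 237 + 1067 + 59 = 1363.
Between annual layer 59 and the ice surface there are 1363 − 59 = 1304 annual layers.
1885 − 1304 = 581 CE.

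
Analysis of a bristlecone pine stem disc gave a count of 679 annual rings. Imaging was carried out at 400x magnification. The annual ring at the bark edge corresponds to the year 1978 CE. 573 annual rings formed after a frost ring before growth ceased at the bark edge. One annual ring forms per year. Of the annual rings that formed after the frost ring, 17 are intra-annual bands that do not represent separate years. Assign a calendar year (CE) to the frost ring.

573 annual rings formed after the frost ring.
Excluding 17 false annual rings: 573 − 17 = 556.
Counting back 556 years from 1978 CE places the frost ring in 1978 − 556 = 1422 CE.

1422 CE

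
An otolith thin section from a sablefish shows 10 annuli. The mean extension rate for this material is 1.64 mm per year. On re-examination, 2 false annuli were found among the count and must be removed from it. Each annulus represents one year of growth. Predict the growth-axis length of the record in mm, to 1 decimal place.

True annulus count = 10 − 2 = 8.
Predicted length = 1.64 mm/year × 8 years = 13.1 mm.

13.1 mm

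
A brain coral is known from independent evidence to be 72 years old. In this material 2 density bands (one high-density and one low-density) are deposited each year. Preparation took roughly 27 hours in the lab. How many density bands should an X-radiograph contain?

72 years at 2 density bands per year gives 72 × 2 = 144 density bands.
So 144 density bands should be present.

144 density bands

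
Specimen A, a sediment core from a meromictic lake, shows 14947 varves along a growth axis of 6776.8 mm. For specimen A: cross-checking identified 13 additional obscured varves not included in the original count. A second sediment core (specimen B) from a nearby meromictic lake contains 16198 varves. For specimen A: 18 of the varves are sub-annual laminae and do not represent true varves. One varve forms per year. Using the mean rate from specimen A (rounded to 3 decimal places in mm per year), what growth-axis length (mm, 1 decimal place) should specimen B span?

7353.9 mm

Specimen A: true varve count = 14947 − 18 + 13 = 14942.
A: 6776.8 mm over 14942 years gives 6776.8 / 14942 ≈ 0.454 mm/yr.
For B, 0.454 mm/year × 16198 years = 7353.9 mm.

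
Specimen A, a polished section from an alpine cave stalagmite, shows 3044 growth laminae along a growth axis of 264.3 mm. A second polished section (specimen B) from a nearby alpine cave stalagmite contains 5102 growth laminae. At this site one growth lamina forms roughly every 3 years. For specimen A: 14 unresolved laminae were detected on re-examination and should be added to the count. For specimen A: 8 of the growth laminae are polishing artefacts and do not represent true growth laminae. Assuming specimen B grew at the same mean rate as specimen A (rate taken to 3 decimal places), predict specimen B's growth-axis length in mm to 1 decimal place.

443.9 mm

Specimen A: correcting the raw count gives 3044 − 8 + 14 = 3050 true growth laminae.
Specimen A: at 3 years per growth lamina, 3050 × 3 = 9150 years.
A: Extension rate ≈ 264.3 / 9150 = 0.029 mm/yr.
Specimen B: multiplying by 3 years per growth lamina: 5102 × 3 = 15306 years. For B, 0.029 mm/year × 15306 years = 443.9 mm.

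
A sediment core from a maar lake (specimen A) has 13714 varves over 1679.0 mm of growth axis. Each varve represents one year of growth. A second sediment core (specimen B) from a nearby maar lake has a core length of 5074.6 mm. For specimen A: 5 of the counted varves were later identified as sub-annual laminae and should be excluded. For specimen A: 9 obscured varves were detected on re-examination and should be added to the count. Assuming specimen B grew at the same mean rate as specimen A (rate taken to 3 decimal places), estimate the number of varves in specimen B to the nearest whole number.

41595 varves

Specimen A: adjusted count: 13714 − 5 + 9 = 13718 varves.
A: Extension rate ≈ 1679.0 / 13718 = 0.122 mm per year.
Specimen B: 5074.6 mm / 0.122 mm per year = 41595.08 years ≈ 41595 varves.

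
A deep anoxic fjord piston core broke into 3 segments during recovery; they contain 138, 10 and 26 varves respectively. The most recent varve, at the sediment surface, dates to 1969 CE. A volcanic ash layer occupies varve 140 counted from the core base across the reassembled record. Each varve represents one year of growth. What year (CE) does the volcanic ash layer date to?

1935 CE

Total varves = 138 + 10 + 26 = 174.
174 − 140 = 34 varves lie beyond the volcanic ash layer toward the sediment surface.
Counting back 34 years from 1969 CE places the volcanic ash layer in 1969 − 34 = 1935 CE.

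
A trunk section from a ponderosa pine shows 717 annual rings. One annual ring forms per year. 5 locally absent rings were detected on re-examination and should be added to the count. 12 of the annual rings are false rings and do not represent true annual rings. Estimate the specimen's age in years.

710 years

Adjusted count: 717 − 12 + 5 = 710 annual rings.
With a one-to-one annual ring periodicity this is 710 years.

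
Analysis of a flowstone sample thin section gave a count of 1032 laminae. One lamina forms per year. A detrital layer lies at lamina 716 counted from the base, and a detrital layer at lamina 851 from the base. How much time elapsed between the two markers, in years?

The two markers are separated by 851 − 716 = 135 laminae.
That is 135 years at one lamina per year.

135 yr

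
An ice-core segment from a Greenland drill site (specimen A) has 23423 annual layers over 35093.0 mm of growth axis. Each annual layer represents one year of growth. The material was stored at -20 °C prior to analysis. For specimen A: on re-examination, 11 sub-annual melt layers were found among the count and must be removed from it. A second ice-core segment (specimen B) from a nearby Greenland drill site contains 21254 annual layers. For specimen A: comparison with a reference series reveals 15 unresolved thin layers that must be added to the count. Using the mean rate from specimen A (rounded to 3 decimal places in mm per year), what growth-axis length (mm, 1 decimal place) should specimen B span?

Specimen A: after corrections the count is 23423 − 11 + 15 = 23427 annual layers.
A: Extension rate ≈ 35093.0 / 23427 = 1.498 mm/yr.
B's length ≈ 1.498 × 21254 = 31838.5 mm.

31838.5 mm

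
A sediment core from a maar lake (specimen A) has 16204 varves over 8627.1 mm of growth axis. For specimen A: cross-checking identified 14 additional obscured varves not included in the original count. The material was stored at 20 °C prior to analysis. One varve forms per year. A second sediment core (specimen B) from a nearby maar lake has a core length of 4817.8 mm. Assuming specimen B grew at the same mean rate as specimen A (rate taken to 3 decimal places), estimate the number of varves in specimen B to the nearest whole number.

Specimen A: true varve count = 16204 + 14 = 16218.
A: 8627.1 mm over 16218 years gives 8627.1 / 16218 ≈ 0.532 mm/yr.
Specimen B: 4817.8 mm / 0.532 mm per year = 9056.02 years ≈ 9056 varves.

9056 varves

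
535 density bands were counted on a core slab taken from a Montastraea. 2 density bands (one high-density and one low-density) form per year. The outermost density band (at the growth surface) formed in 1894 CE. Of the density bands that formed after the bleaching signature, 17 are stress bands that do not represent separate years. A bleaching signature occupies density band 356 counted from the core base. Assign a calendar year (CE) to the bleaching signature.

1813 CE

Between density band 356 and the growth surface there are 535 − 356 = 179 density bands.
Excluding 17 false density bands: 179 − 17 = 162.
Dividing by 2 density bands per year: 162 / 2 = 81 years.
Counting back 81 years from 1894 CE places the bleaching signature in 1894 − 81 = 1813 CE.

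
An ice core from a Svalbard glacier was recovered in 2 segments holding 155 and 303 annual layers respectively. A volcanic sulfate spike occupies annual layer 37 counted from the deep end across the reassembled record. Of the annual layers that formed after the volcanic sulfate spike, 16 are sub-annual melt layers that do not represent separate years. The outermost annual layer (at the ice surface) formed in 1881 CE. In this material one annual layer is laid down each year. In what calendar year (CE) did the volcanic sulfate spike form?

Total annual layers = 155 + 303 = 458.
Between annual layer 37 and the ice surface there are 458 − 37 = 421 annual layers.
421 − 16 false = 405 true annual layers after the volcanic sulfate spike.
1881 − 405 = 1476 CE.

1476 CE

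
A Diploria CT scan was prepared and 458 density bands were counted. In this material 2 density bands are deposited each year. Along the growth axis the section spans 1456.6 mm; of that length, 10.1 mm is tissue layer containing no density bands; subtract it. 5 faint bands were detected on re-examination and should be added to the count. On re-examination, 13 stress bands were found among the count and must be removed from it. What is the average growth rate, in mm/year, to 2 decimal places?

Correcting the raw count gives 458 − 13 + 5 = 450 true density bands.
With 2 density bands per year, 450 / 2 = 225 years.
Removing the 10.1 mm offcut leaves 1456.6 − 10.1 = 1446.5 mm.
Extension rate ≈ 1446.5 / 225 = 6.43 mm/year.

6.43 mm/year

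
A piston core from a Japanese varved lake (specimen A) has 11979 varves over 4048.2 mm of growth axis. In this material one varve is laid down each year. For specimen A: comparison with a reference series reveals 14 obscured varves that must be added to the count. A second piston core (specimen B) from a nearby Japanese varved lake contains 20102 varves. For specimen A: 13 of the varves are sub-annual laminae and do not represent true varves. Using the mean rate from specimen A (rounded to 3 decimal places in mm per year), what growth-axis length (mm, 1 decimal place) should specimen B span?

Specimen A: adjusted count: 11979 − 13 + 14 = 11980 varves.
A: Extension rate ≈ 4048.2 / 11980 = 0.338 mm/yr.
B's length ≈ 0.338 × 20102 = 6794.5 mm.

6794.5 mm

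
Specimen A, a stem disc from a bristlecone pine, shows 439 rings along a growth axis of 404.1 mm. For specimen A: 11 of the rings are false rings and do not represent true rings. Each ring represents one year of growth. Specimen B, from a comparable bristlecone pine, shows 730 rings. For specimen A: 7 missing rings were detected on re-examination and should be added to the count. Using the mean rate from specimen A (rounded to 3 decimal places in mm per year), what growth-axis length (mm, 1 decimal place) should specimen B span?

Specimen A: true ring count = 439 − 11 + 7 = 435.
A: Mean rate = 404.1 mm / 435 years ≈ 0.929 mm/yr.
For B, 0.929 mm/year × 730 years = 678.2 mm.

678.2 mm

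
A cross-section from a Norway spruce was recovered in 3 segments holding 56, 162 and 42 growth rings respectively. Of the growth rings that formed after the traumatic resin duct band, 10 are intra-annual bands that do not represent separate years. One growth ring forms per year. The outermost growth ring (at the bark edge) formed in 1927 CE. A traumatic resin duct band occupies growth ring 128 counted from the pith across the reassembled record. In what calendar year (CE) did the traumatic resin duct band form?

Total growth rings = 56 + 162 + 42 = 260.
260 − 128 = 132 growth rings lie beyond the traumatic resin duct band toward the bark edge.
Excluding 10 false growth rings: 132 − 10 = 122.
Counting back 122 years from 1927 CE places the traumatic resin duct band in 1927 − 122 = 1805 CE.

1805 CE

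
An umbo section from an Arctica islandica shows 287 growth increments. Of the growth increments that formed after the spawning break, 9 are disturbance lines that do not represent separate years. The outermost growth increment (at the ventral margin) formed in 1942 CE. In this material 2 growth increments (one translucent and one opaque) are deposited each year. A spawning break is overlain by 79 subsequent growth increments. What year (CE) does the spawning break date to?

There are 79 growth increments younger than the spawning break.
Excluding 9 false growth increments: 79 − 9 = 70.
70 growth increments at 2 per year is 70 / 2 = 35 years.
1942 − 35 = 1907 CE.

1907 CE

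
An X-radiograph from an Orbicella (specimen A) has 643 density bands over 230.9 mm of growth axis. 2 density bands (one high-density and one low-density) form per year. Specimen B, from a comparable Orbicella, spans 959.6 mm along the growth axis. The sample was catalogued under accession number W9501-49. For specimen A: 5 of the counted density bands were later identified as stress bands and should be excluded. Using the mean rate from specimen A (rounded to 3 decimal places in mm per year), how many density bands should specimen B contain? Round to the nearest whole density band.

Specimen A: adjusted count: 643 − 5 = 638 density bands.
Specimen A: with 2 density bands per year, 638 / 2 = 319 years.
A: Mean rate = 230.9 mm / 319 years ≈ 0.724 mm per year.
Specimen B: 959.6 mm / 0.724 mm per year = 1325.41 years; at 2 density bands per year that is 1325.41 × 2 ≈ 2651 density bands.

2651 density bands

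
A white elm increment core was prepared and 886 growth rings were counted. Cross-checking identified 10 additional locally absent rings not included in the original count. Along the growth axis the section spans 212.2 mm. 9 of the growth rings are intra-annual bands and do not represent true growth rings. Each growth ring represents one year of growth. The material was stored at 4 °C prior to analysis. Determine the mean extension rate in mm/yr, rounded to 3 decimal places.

Correcting the raw count gives 886 − 9 + 10 = 887 true growth rings.
Extension rate ≈ 212.2 / 887 = 0.239 mm/yr.

0.239 mm/yr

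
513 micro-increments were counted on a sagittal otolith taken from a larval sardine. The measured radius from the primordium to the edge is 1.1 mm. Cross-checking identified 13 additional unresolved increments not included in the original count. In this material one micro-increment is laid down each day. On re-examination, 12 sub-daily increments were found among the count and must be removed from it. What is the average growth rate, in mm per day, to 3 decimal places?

True micro-increment count = 513 − 12 + 13 = 514.
Extension rate ≈ 1.1 / 514 = 0.002 mm per day.

0.002 mm per day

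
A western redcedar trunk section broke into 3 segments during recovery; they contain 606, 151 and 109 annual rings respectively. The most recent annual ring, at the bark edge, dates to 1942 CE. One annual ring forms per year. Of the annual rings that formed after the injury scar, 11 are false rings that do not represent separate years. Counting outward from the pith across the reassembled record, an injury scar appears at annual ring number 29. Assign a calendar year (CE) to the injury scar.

Total annual rings = 606 + 151 + 109 = 866.
866 − 29 = 837 annual rings lie beyond the injury scar toward the bark edge.
Excluding 11 false annual rings: 837 − 11 = 826.
1942 − 826 = 1116 CE.

1116 CE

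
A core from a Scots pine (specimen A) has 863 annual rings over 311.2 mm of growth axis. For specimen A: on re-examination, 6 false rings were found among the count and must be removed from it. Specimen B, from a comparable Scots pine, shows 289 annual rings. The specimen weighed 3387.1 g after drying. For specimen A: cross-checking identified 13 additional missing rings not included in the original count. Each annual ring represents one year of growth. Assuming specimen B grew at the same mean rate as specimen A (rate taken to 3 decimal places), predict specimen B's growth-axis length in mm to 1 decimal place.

103.5 mm

Specimen A: after corrections the count is 863 − 6 + 13 = 870 annual rings.
A: Extension rate ≈ 311.2 / 870 = 0.358 mm/year.
Length of B = 0.358 × 289 = 103.5 mm.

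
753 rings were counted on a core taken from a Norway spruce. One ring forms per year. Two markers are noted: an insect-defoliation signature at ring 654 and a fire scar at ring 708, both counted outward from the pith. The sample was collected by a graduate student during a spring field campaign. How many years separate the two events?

Separation: 708 − 654 = 54 rings.
One ring per year makes the interval 54 years.

54 yr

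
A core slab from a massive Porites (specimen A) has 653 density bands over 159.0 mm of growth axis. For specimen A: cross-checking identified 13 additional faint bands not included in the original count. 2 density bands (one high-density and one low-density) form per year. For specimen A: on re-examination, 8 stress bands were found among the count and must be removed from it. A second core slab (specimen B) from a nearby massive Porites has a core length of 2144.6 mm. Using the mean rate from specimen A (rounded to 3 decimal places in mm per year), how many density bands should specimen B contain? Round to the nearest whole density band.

8880 density bands

Specimen A: after corrections the count is 653 − 8 + 13 = 658 density bands.
Specimen A: with 2 density bands per year, 658 / 2 = 329 years.
A: Mean rate = 159.0 mm / 329 years ≈ 0.483 mm per year.
B spans 2144.6 / 0.483 = 4440.17 years; at 2 density bands per year that is 4440.17 × 2 ≈ 8880 density bands.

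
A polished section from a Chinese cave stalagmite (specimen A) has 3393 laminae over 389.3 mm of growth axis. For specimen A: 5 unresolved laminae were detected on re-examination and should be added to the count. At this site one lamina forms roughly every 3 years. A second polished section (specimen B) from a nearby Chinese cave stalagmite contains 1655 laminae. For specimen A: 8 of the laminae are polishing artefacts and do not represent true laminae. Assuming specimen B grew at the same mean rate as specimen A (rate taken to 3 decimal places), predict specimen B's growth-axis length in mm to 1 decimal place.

Specimen A: correcting the raw count gives 3393 − 8 + 5 = 3390 true laminae.
Specimen A: at 3 years per lamina, 3390 × 3 = 10170 years.
A: Extension rate ≈ 389.3 / 10170 = 0.038 mm/year.
Specimen B: 1655 laminae at 3 years each span 1655 × 3 = 4965 years. Length of B = 0.038 × 4965 = 188.7 mm.

188.7 mm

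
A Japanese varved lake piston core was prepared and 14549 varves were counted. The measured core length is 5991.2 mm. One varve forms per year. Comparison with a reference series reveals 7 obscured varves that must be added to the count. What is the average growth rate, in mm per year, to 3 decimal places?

After corrections the count is 14549 + 7 = 14556 varves.
Mean rate = 5991.2 mm / 14556 years ≈ 0.412 mm per year.

0.412 mm per year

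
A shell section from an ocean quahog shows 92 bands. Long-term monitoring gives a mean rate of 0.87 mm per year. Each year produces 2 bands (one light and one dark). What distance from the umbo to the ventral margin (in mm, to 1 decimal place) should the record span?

Dividing by 2 bands per year: 92 / 2 = 46 years.
Length ≈ 0.87 × 46 = 40.0 mm.

40.0 mm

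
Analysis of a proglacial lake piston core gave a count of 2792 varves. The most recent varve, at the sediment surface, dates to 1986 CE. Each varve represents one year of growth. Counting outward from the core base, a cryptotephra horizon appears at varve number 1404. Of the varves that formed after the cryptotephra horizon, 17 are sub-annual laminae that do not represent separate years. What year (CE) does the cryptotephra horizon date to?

615 CE

Between varve 1404 and the sediment surface there are 2792 − 1404 = 1388 varves.
Excluding 17 false varves: 1388 − 17 = 1371.
1986 − 1371 = 615 CE.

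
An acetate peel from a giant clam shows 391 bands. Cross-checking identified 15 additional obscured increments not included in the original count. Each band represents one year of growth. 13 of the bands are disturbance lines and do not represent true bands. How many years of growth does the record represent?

393 years

After corrections the count is 391 − 13 + 15 = 393 bands.
At one band per year, that is 393 years.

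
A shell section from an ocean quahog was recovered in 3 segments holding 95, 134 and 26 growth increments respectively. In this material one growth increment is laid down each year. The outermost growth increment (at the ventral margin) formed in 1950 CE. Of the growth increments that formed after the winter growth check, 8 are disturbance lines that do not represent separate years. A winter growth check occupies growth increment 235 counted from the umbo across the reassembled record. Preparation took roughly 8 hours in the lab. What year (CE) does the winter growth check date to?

1938 CE

Total growth increments = 95 + 134 + 26 = 255.
The winter growth check sits at growth increment 235 from the umbo, so 255 − 235 = 20 growth increments formed after it.
Removing the 8 false growth increments leaves 20 − 8 = 12 true growth increments beyond the winter growth check.
The growth increment at the ventral margin is 1950 CE, so the winter growth check dates to 1950 − 12 = 1938 CE.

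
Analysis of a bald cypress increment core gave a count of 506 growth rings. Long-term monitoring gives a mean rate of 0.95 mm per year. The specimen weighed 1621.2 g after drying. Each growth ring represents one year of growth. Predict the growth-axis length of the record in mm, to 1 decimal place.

480.7 mm

The record spans 506 years at 0.95 mm per year.
Predicted length = 0.95 mm/year × 506 years = 480.7 mm.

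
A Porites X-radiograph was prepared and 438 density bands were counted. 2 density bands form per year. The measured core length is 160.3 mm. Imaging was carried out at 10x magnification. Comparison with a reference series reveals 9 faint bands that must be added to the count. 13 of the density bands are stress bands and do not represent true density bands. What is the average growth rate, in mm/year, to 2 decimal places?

0.74 mm/year

True density band count = 438 − 13 + 9 = 434.
434 density bands at 2 per year is 434 / 2 = 217 years.
160.3 mm over 217 years gives 160.3 / 217 ≈ 0.74 mm/year.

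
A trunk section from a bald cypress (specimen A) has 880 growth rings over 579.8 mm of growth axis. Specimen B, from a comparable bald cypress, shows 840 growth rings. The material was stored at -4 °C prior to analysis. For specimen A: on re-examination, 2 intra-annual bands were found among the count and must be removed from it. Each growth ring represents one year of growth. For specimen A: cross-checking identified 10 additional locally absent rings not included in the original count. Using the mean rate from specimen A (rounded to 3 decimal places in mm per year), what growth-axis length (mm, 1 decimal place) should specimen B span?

548.5 mm

Specimen A: adjusted count: 880 − 2 + 10 = 888 growth rings.
A: Mean rate = 579.8 mm / 888 years ≈ 0.653 mm/yr.
B's length ≈ 0.653 × 840 = 548.5 mm.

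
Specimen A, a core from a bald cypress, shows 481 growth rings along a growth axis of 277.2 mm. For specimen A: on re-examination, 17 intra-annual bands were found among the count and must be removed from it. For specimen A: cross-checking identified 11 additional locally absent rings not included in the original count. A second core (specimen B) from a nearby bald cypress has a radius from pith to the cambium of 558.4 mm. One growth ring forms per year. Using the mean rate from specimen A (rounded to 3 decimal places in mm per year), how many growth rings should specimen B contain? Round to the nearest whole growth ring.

956 growth rings

Specimen A: true growth ring count = 481 − 17 + 11 = 475.
A: Mean rate = 277.2 mm / 475 years ≈ 0.584 mm per year.
For B, 558.4 / 0.584 = 956.16 years ≈ 956 growth rings.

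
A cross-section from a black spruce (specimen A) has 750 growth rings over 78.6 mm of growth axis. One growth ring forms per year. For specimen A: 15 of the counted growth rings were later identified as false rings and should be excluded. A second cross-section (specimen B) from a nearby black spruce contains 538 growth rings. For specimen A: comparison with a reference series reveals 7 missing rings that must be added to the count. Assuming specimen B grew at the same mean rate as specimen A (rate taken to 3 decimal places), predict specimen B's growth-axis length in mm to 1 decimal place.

57.0 mm

Specimen A: adjusted count: 750 − 15 + 7 = 742 growth rings.
A: 78.6 mm over 742 years gives 78.6 / 742 ≈ 0.106 mm per year.
B's length ≈ 0.106 × 538 = 57.0 mm.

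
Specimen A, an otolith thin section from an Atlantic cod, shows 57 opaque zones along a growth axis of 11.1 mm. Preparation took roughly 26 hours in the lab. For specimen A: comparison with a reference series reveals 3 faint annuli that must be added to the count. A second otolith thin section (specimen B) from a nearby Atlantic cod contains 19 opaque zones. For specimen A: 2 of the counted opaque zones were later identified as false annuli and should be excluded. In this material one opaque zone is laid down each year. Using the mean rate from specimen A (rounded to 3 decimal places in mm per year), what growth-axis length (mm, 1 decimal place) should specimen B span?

3.6 mm

Specimen A: adjusted count: 57 − 2 + 3 = 58 opaque zones.
A: Extension rate ≈ 11.1 / 58 = 0.191 mm per year.
B's length ≈ 0.191 × 19 = 3.6 mm.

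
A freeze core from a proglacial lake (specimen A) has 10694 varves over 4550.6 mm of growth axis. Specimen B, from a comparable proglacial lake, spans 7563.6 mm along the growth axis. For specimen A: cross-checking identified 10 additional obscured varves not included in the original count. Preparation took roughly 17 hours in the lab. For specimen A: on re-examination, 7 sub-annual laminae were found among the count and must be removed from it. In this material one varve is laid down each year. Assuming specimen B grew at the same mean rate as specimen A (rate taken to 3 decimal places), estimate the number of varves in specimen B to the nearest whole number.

Specimen A: after corrections the count is 10694 − 7 + 10 = 10697 varves.
A: Extension rate ≈ 4550.6 / 10697 = 0.425 mm per year.
Specimen B: 7563.6 mm / 0.425 mm per year = 17796.71 years ≈ 17797 varves.

17797 varves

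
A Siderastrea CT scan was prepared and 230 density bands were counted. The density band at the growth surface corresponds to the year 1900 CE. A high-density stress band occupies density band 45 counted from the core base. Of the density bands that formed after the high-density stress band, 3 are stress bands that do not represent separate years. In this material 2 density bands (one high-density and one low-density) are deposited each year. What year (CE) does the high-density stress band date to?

1809 CE

The high-density stress band sits at density band 45 from the core base, so 230 − 45 = 185 density bands formed after it.
Removing the 3 false density bands leaves 185 − 3 = 182 true density bands beyond the high-density stress band.
With 2 density bands per year, 182 / 2 = 91 years.
The density band at the growth surface is 1900 CE, so the high-density stress band dates to 1900 − 91 = 1809 CE.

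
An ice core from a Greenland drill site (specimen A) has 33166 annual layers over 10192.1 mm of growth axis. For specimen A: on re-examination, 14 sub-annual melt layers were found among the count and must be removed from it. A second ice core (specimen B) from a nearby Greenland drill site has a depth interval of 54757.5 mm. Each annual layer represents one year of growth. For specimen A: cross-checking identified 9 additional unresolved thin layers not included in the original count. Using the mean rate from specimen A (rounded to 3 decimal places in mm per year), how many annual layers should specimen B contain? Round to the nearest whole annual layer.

Specimen A: true annual layer count = 33166 − 14 + 9 = 33161.
A: Extension rate ≈ 10192.1 / 33161 = 0.307 mm per year.
Specimen B: 54757.5 mm / 0.307 mm per year = 178363.19 years ≈ 178363 annual layers.

178363 annual layers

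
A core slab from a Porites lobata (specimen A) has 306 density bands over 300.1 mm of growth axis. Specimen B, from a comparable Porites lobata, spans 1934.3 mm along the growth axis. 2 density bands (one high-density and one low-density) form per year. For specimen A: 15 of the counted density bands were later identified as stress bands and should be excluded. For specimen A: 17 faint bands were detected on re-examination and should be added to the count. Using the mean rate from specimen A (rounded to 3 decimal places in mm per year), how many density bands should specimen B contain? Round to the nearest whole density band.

1985 density bands

Specimen A: adjusted count: 306 − 15 + 17 = 308 density bands.
Specimen A: 308 density bands at 2 per year is 308 / 2 = 154 years.
A: Mean rate = 300.1 mm / 154 years ≈ 1.949 mm/year.
Specimen B: 1934.3 mm / 1.949 mm per year = 992.46 years; at 2 density bands per year that is 992.46 × 2 ≈ 1985 density bands.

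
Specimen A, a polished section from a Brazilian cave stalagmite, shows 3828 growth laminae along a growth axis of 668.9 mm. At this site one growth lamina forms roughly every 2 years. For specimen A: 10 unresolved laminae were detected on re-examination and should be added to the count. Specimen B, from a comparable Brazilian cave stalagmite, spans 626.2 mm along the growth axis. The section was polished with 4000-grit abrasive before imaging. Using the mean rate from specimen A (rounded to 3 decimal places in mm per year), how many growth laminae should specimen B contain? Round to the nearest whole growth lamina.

Specimen A: adjusted count: 3828 + 10 = 3838 growth laminae.
Specimen A: at 2 years per growth lamina, 3838 × 2 = 7676 years.
A: Mean rate = 668.9 mm / 7676 years ≈ 0.087 mm/year.
Specimen B: 626.2 mm / 0.087 mm per year = 7197.70 years; at 2 years per growth lamina that is 7197.70 / 2 ≈ 3599 growth laminae.

3599 growth laminae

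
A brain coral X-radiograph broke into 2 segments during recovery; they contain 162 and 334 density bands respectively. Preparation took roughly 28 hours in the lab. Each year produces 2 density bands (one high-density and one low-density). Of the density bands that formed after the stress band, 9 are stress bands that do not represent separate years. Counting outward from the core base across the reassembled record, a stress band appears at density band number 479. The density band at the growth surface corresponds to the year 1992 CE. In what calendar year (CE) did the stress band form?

Total density bands = 162 + 334 = 496.
The stress band sits at density band 479 from the core base, so 496 − 479 = 17 density bands formed after it.
17 − 9 false = 8 true density bands after the stress band.
8 density bands at 2 per year is 8 / 2 = 4 years.
1992 − 4 = 1988 CE.

1988 CE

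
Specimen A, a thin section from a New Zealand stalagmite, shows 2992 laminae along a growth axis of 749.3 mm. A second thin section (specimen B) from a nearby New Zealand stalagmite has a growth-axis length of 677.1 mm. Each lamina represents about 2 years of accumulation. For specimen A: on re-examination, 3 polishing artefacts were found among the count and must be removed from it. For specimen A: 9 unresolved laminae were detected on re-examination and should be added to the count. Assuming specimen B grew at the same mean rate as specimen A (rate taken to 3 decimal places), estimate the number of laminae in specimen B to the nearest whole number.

Specimen A: true lamina count = 2992 − 3 + 9 = 2998.
Specimen A: 2998 laminae at 2 years each span 2998 × 2 = 5996 years.
A: 749.3 mm over 5996 years gives 749.3 / 5996 ≈ 0.125 mm/yr.
For B, 677.1 / 0.125 = 5416.80 years; at 2 years per lamina that is 5416.80 / 2 ≈ 2708 laminae.

2708 laminae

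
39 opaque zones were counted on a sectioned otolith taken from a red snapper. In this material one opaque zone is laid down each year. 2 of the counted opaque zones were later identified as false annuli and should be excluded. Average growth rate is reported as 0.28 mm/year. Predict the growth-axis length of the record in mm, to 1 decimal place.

10.4 mm

True opaque zone count = 39 − 2 = 37.
Predicted length = 0.28 mm/year × 37 years = 10.4 mm.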